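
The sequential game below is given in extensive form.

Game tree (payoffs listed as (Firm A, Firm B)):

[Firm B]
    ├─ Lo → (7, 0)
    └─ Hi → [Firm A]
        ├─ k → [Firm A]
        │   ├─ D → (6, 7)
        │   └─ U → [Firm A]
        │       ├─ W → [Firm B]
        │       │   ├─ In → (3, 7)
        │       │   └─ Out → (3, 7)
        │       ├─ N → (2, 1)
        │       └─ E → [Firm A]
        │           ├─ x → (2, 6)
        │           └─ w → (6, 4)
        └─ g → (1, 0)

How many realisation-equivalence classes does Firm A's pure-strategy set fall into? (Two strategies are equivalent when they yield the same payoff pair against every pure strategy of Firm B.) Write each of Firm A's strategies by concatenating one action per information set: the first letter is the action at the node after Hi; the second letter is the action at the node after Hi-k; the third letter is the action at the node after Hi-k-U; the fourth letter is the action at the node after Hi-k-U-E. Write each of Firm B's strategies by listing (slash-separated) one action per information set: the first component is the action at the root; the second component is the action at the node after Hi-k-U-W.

Firm A has 24 pure strategies: kDWx, kDWw, kDNx, kDNw, kDEx, kDEw, kUWx, kUWw, kUNx, kUNw, kUEx, kUEw, gDWx, gDWw, gDNx, gDNw, gDEx, gDEw, gUWx, gUWw, gUNx, gUNw, gUEx, gUEw. Columns: Lo/In, Lo/Out, Hi/In, Hi/Out.
{kDWx, kDWw, kDNx, kDNw, kDEx, kDEw} → row (7,0) (7,0) (6,7) (6,7)
{kUWx, kUWw} → row (7,0) (7,0) (3,7) (3,7)
{kUNx, kUNw} → row (7,0) (7,0) (2,1) (2,1)
{kUEx} → row (7,0) (7,0) (2,6) (2,6)
{kUEw} → row (7,0) (7,0) (6,4) (6,4)
{gDWx, gDWw, gDNx, gDNw, gDEx, gDEw, gUWx, gUWw, gUNx, gUNw, gUEx, gUEw} → row (7,0) (7,0) (1,0) (1,0)
That's 6 distinct rows out of 24 strategies.

6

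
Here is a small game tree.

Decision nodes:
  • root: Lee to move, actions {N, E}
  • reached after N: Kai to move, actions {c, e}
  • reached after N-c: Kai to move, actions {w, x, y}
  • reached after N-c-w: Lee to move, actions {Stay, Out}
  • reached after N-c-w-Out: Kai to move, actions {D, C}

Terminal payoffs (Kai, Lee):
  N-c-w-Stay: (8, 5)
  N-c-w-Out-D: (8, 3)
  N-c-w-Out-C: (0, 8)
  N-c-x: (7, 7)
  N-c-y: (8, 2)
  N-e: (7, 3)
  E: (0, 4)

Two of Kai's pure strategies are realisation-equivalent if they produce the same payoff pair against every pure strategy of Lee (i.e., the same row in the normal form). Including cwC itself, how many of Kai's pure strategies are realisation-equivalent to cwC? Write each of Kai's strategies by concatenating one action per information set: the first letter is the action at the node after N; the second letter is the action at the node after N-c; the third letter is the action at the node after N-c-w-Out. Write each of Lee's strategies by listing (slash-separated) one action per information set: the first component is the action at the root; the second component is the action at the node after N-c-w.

Row for cwC (columns N/Stay, N/Out, E/Stay, E/Out): (8,5) (0,8) (0,4) (0,4).
Every one of Kai's information sets is on the play path for some reply by Lee when Kai follows cwC.
Changing the action at any of them therefore changes at least one column, so only cwC itself gives this row.

1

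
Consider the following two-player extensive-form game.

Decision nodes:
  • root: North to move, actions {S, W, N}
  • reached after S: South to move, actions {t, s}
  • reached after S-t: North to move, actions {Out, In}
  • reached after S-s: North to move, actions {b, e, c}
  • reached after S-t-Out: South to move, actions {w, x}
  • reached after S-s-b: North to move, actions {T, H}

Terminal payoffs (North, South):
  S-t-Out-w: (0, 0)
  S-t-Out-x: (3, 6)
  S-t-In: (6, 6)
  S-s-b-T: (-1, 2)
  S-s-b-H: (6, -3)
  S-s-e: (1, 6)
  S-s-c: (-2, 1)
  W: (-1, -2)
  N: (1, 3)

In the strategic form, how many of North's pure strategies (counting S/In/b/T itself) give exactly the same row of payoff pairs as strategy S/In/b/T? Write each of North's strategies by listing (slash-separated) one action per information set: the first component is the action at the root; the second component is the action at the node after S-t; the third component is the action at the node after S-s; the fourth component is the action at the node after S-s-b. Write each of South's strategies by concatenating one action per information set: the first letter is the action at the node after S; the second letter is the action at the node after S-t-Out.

Row for S/In/b/T (columns tw, tx, sw, sx): (6,6) (6,6) (-1,2) (-1,2).
Every one of North's information sets is on the play path for some reply by South when North follows S/In/b/T.
Changing the action at any of them therefore changes at least one column, so only S/In/b/T itself gives this row.

1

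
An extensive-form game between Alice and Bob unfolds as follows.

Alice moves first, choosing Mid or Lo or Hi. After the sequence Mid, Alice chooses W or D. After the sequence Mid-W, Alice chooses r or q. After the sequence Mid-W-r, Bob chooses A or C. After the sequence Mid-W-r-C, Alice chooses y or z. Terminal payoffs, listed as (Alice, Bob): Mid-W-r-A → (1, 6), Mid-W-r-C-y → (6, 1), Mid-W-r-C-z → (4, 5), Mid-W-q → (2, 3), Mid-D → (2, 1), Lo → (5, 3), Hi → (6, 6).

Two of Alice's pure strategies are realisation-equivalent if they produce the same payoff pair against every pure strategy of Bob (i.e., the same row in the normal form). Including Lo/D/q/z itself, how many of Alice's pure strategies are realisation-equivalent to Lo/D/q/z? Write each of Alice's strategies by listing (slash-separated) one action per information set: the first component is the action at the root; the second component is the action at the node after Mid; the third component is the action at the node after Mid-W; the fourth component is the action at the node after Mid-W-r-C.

Row for Lo/D/q/z (columns A, C): (5,3) (5,3).
Under Lo/D/q/z, Alice's choice at the node after Mid and at the node after Mid-W and at the node after Mid-W-r-C can never be reached regardless of what Bob does, so varying those choices leaves every outcome unchanged.
Holding the reachable choices fixed and varying the unreachable ones freely already gives 2 × 2 × 2 = 8 equivalent strategies.
No other strategy reproduces this row, so those 8 are the full class: Lo/W/r/y, Lo/W/r/z, Lo/W/q/y, Lo/W/q/z, Lo/D/r/y, Lo/D/r/z, Lo/D/q/y, Lo/D/q/z.

8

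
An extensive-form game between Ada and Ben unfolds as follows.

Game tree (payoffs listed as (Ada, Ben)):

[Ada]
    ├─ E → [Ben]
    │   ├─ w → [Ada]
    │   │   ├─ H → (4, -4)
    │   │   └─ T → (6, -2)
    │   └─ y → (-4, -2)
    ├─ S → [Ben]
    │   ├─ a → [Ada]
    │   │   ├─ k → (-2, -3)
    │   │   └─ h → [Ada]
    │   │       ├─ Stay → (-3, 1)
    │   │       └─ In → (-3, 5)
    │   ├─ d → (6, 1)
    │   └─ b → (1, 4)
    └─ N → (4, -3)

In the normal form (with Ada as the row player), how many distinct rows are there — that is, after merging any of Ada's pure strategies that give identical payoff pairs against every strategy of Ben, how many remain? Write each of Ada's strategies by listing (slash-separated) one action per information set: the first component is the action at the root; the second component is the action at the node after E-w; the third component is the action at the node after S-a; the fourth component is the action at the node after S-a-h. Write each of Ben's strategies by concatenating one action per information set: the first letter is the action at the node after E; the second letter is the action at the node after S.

Ada has 24 pure strategies: E/H/k/Stay, E/H/k/In, E/H/h/Stay, E/H/h/In, E/T/k/Stay, E/T/k/In, E/T/h/Stay, E/T/h/In, S/H/k/Stay, S/H/k/In, S/H/h/Stay, S/H/h/In, S/T/k/Stay, S/T/k/In, S/T/h/Stay, S/T/h/In, N/H/k/Stay, N/H/k/In, N/H/h/Stay, N/H/h/In, N/T/k/Stay, N/T/k/In, N/T/h/Stay, N/T/h/In. Columns: wa, wd, wb, ya, yd, yb.
{E/H/k/Stay, E/H/k/In, E/H/h/Stay, E/H/h/In} → row (4,-4) (4,-4) (4,-4) (-4,-2) (-4,-2) (-4,-2)
{E/T/k/Stay, E/T/k/In, E/T/h/Stay, E/T/h/In} → row (6,-2) (6,-2) (6,-2) (-4,-2) (-4,-2) (-4,-2)
{S/H/k/Stay, S/H/k/In, S/T/k/Stay, S/T/k/In} → row (-2,-3) (6,1) (1,4) (-2,-3) (6,1) (1,4)
{S/H/h/Stay, S/T/h/Stay} → row (-3,1) (6,1) (1,4) (-3,1) (6,1) (1,4)
{S/H/h/In, S/T/h/In} → row (-3,5) (6,1) (1,4) (-3,5) (6,1) (1,4)
{N/H/k/Stay, N/H/k/In, N/H/h/Stay, N/H/h/In, N/T/k/Stay, N/T/k/In, N/T/h/Stay, N/T/h/In} → row (4,-3) (4,-3) (4,-3) (4,-3) (4,-3) (4,-3)
That's 6 distinct rows out of 24 strategies.

6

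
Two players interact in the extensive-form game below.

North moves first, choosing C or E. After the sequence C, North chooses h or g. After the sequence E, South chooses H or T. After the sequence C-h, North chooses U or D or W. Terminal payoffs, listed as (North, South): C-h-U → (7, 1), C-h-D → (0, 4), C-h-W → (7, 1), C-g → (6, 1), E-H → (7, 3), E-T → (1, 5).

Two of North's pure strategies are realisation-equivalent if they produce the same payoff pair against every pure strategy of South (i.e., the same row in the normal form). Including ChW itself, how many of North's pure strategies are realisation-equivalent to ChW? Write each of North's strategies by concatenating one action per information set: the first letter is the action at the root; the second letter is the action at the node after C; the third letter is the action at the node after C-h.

2

Row for ChW (columns H, T): (7,1) (7,1).
Every one of North's information sets is on the play path for some reply by South when North follows ChW.
Even so, ChU happens to produce the same payoff in every column — so 2 strategies share this row.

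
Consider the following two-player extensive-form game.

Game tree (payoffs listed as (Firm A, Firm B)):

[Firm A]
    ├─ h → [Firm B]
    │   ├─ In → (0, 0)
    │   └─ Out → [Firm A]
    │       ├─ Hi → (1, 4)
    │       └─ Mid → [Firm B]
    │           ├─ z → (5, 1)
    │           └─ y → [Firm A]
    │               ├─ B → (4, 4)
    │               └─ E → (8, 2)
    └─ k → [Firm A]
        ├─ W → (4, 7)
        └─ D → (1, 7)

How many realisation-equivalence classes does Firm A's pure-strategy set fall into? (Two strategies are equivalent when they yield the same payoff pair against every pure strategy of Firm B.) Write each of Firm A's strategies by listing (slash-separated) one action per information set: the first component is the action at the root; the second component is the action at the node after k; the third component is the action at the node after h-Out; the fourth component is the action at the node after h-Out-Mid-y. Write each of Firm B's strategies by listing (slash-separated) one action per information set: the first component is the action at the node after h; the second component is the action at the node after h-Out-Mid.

5

Firm A has 16 pure strategies: h/W/Hi/B, h/W/Hi/E, h/W/Mid/B, h/W/Mid/E, h/D/Hi/B, h/D/Hi/E, h/D/Mid/B, h/D/Mid/E, k/W/Hi/B, k/W/Hi/E, k/W/Mid/B, k/W/Mid/E, k/D/Hi/B, k/D/Hi/E, k/D/Mid/B, k/D/Mid/E. Columns: In/z, In/y, Out/z, Out/y.
{h/W/Hi/B, h/W/Hi/E, h/D/Hi/B, h/D/Hi/E} → row (0,0) (0,0) (1,4) (1,4)
{h/W/Mid/B, h/D/Mid/B} → row (0,0) (0,0) (5,1) (4,4)
{h/W/Mid/E, h/D/Mid/E} → row (0,0) (0,0) (5,1) (8,2)
{k/W/Hi/B, k/W/Hi/E, k/W/Mid/B, k/W/Mid/E} → row (4,7) (4,7) (4,7) (4,7)
{k/D/Hi/B, k/D/Hi/E, k/D/Mid/B, k/D/Mid/E} → row (1,7) (1,7) (1,7) (1,7)
That's 5 distinct rows out of 16 strategies.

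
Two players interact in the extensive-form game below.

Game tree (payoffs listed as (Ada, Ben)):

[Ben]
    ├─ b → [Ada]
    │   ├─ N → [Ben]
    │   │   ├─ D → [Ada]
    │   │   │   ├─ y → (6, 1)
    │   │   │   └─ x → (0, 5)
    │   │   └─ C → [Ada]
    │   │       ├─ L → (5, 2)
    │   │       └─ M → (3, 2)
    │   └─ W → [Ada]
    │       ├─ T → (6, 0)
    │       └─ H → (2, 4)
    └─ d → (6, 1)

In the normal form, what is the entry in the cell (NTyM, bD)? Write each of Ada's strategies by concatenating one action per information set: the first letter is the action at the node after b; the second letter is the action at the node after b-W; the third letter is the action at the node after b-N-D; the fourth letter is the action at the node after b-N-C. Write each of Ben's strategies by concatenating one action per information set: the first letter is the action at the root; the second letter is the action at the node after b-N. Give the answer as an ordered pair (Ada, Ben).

Trace the play path from the root:
  Ben plays b
  Ada plays N at [b]
  Ben plays D at [b-N]
  Ada plays y at [b-N-D]
→ terminal payoff (6, 1).
(Ada's choice at the node after b-W is never reached on this path, so it doesn't affect the outcome.)

(6, 1)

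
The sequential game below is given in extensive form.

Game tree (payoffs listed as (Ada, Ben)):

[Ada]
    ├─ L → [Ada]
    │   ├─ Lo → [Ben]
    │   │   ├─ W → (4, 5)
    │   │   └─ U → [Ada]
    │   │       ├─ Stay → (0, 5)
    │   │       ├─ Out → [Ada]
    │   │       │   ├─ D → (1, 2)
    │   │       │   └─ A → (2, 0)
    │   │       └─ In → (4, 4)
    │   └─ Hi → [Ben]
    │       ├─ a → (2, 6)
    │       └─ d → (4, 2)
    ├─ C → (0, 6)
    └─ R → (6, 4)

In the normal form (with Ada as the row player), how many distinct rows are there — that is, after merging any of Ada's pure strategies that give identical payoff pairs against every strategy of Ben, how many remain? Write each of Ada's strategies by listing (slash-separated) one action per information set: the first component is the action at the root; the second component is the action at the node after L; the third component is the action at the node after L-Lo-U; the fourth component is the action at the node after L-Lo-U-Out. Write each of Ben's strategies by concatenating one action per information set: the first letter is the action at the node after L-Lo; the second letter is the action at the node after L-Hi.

Ada has 36 pure strategies: L/Lo/Stay/D, L/Lo/Stay/A, L/Lo/Out/D, L/Lo/Out/A, L/Lo/In/D, L/Lo/In/A, L/Hi/Stay/D, L/Hi/Stay/A, L/Hi/Out/D, L/Hi/Out/A, L/Hi/In/D, L/Hi/In/A, C/Lo/Stay/D, C/Lo/Stay/A, C/Lo/Out/D, C/Lo/Out/A, C/Lo/In/D, C/Lo/In/A, C/Hi/Stay/D, C/Hi/Stay/A, C/Hi/Out/D, C/Hi/Out/A, C/Hi/In/D, C/Hi/In/A, R/Lo/Stay/D, R/Lo/Stay/A, R/Lo/Out/D, R/Lo/Out/A, R/Lo/In/D, R/Lo/In/A, R/Hi/Stay/D, R/Hi/Stay/A, R/Hi/Out/D, R/Hi/Out/A, R/Hi/In/D, R/Hi/In/A. Columns: Wa, Wd, Ua, Ud.
{L/Lo/Stay/D, L/Lo/Stay/A} → row (4,5) (4,5) (0,5) (0,5)
{L/Lo/Out/D} → row (4,5) (4,5) (1,2) (1,2)
{L/Lo/Out/A} → row (4,5) (4,5) (2,0) (2,0)
{L/Lo/In/D, L/Lo/In/A} → row (4,5) (4,5) (4,4) (4,4)
{L/Hi/Stay/D, L/Hi/Stay/A, L/Hi/Out/D, L/Hi/Out/A, L/Hi/In/D, L/Hi/In/A} → row (2,6) (4,2) (2,6) (4,2)
{C/Lo/Stay/D, C/Lo/Stay/A, C/Lo/Out/D, C/Lo/Out/A, C/Lo/In/D, C/Lo/In/A, C/Hi/Stay/D, C/Hi/Stay/A, C/Hi/Out/D, C/Hi/Out/A, C/Hi/In/D, C/Hi/In/A} → row (0,6) (0,6) (0,6) (0,6)
{R/Lo/Stay/D, R/Lo/Stay/A, R/Lo/Out/D, R/Lo/Out/A, R/Lo/In/D, R/Lo/In/A, R/Hi/Stay/D, R/Hi/Stay/A, R/Hi/Out/D, R/Hi/Out/A, R/Hi/In/D, R/Hi/In/A} → row (6,4) (6,4) (6,4) (6,4)
That's 7 distinct rows out of 36 strategies.

7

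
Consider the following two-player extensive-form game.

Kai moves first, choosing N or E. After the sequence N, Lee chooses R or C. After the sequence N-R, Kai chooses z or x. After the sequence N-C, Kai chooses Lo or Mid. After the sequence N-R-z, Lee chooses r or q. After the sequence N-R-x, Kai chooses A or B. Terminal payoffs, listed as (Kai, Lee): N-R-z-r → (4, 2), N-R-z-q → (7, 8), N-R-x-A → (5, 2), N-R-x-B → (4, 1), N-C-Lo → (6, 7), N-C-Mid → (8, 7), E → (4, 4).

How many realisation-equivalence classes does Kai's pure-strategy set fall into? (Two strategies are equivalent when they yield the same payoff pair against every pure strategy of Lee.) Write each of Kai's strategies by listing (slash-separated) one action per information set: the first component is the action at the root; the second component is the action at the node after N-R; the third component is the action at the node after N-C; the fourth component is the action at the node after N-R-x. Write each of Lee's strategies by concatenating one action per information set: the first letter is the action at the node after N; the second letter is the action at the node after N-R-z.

Kai has 16 pure strategies: N/z/Lo/A, N/z/Lo/B, N/z/Mid/A, N/z/Mid/B, N/x/Lo/A, N/x/Lo/B, N/x/Mid/A, N/x/Mid/B, E/z/Lo/A, E/z/Lo/B, E/z/Mid/A, E/z/Mid/B, E/x/Lo/A, E/x/Lo/B, E/x/Mid/A, E/x/Mid/B. Columns: Rr, Rq, Cr, Cq.
{N/z/Lo/A, N/z/Lo/B} → row (4,2) (7,8) (6,7) (6,7)
{N/z/Mid/A, N/z/Mid/B} → row (4,2) (7,8) (8,7) (8,7)
{N/x/Lo/A} → row (5,2) (5,2) (6,7) (6,7)
{N/x/Lo/B} → row (4,1) (4,1) (6,7) (6,7)
{N/x/Mid/A} → row (5,2) (5,2) (8,7) (8,7)
{N/x/Mid/B} → row (4,1) (4,1) (8,7) (8,7)
{E/z/Lo/A, E/z/Lo/B, E/z/Mid/A, E/z/Mid/B, E/x/Lo/A, E/x/Lo/B, E/x/Mid/A, E/x/Mid/B} → row (4,4) (4,4) (4,4) (4,4)
That's 7 distinct rows out of 16 strategies.

7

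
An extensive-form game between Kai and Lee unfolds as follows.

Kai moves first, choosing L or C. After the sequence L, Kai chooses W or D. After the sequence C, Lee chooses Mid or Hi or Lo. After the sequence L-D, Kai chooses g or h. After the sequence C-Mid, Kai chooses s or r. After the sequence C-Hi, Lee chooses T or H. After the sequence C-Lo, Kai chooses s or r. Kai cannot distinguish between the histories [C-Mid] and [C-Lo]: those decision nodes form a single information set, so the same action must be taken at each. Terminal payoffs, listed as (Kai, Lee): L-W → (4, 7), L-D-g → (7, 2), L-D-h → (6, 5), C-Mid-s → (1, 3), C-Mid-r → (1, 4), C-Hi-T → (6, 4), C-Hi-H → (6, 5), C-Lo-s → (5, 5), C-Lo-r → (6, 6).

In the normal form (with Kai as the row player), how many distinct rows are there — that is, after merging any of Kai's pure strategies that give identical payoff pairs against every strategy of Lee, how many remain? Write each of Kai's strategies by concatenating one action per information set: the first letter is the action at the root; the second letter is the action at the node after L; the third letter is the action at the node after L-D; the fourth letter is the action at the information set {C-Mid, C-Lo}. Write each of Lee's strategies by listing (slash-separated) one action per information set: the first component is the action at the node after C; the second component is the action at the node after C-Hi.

5

Kai has 16 pure strategies: LWgs, LWgr, LWhs, LWhr, LDgs, LDgr, LDhs, LDhr, CWgs, CWgr, CWhs, CWhr, CDgs, CDgr, CDhs, CDhr. Columns: Mid/T, Mid/H, Hi/T, Hi/H, Lo/T, Lo/H.
{LWgs, LWgr, LWhs, LWhr} → row (4,7) (4,7) (4,7) (4,7) (4,7) (4,7)
{LDgs, LDgr} → row (7,2) (7,2) (7,2) (7,2) (7,2) (7,2)
{LDhs, LDhr} → row (6,5) (6,5) (6,5) (6,5) (6,5) (6,5)
{CWgs, CWhs, CDgs, CDhs} → row (1,3) (1,3) (6,4) (6,5) (5,5) (5,5)
{CWgr, CWhr, CDgr, CDhr} → row (1,4) (1,4) (6,4) (6,5) (6,6) (6,6)
That's 5 distinct rows out of 16 strategies.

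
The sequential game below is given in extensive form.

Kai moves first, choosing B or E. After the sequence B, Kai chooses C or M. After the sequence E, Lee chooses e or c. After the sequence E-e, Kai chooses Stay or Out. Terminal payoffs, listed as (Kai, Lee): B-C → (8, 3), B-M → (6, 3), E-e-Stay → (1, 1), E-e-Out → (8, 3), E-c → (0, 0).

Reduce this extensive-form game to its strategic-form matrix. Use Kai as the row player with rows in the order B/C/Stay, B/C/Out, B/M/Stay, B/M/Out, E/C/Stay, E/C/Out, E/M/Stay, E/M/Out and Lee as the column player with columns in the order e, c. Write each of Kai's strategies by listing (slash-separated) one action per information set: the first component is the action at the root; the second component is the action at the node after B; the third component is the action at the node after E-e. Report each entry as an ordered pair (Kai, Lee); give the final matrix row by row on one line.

Row B/C/Stay: e→(8,3), c→(8,3)
Row B/C/Out: e→(8,3), c→(8,3)
Row B/M/Stay: e→(6,3), c→(6,3)
Row B/M/Out: e→(6,3), c→(6,3)
Row E/C/Stay: e→(1,1), c→(0,0)
Row E/C/Out: e→(8,3), c→(0,0)
Row E/M/Stay: e→(1,1), c→(0,0)
Row E/M/Out: e→(8,3), c→(0,0)

B/C/Stay: (8,3) (8,3) | B/C/Out: (8,3) (8,3) | B/M/Stay: (6,3) (6,3) | B/M/Out: (6,3) (6,3) | E/C/Stay: (1,1) (0,0) | E/C/Out: (8,3) (0,0) | E/M/Stay: (1,1) (0,0) | E/M/Out: (8,3) (0,0)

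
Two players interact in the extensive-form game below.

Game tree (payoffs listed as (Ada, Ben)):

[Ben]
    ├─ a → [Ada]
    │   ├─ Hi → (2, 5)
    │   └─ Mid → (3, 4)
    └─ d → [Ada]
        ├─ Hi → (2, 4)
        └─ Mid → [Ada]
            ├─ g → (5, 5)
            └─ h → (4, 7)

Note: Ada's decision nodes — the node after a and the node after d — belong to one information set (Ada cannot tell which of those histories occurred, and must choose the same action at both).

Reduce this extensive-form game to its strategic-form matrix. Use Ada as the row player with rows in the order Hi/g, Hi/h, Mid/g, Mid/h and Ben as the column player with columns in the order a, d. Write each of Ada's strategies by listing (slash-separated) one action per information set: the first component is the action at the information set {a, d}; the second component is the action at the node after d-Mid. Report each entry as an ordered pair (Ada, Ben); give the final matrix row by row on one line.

Hi/g: (2,5) (2,4) | Hi/h: (2,5) (2,4) | Mid/g: (3,4) (5,5) | Mid/h: (3,4) (4,7)

Row Hi/g: a→(2,5), d→(2,4)
Row Hi/h: a→(2,5), d→(2,4)
Row Mid/g: a→(3,4), d→(5,5)
Row Mid/h: a→(3,4), d→(4,7)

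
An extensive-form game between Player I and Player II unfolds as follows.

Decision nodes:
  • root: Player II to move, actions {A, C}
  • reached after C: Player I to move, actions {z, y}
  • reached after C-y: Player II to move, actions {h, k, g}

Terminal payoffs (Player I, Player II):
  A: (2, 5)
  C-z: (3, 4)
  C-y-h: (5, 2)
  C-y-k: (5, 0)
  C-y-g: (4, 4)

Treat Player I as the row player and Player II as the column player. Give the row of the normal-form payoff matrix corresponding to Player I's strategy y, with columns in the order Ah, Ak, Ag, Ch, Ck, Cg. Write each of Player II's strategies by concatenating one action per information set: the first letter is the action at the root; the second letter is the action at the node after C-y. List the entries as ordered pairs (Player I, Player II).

(2,5) (2,5) (2,5) (5,2) (5,0) (4,4)

vs Ah: Player II plays A → (2, 5)
vs Ak: Player II plays A → (2, 5)
vs Ag: Player II plays A → (2, 5)
vs Ch: Player II plays C → Player I plays y at [C] → Player II plays h at [C-y] → (5, 2)
vs Ck: Player II plays C → Player I plays y at [C] → Player II plays k at [C-y] → (5, 0)
vs Cg: Player II plays C → Player I plays y at [C] → Player II plays g at [C-y] → (4, 4)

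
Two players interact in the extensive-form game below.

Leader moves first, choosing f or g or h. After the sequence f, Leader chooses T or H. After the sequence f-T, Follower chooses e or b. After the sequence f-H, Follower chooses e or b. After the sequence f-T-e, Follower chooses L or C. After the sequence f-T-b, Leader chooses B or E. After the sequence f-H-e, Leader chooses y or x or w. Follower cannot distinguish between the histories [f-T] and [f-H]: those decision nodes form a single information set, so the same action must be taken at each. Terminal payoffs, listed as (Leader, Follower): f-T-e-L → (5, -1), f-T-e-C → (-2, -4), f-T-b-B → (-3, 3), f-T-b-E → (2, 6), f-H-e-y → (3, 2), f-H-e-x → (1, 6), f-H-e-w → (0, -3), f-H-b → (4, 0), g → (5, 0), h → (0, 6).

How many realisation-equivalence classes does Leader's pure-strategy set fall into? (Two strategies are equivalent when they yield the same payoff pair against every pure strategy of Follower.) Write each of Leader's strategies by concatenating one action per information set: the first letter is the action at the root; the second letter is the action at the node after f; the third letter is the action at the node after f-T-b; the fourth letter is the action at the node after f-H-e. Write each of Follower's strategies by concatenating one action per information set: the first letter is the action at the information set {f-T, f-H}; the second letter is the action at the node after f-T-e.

Leader has 36 pure strategies: fTBy, fTBx, fTBw, fTEy, fTEx, fTEw, fHBy, fHBx, fHBw, fHEy, fHEx, fHEw, gTBy, gTBx, gTBw, gTEy, gTEx, gTEw, gHBy, gHBx, gHBw, gHEy, gHEx, gHEw, hTBy, hTBx, hTBw, hTEy, hTEx, hTEw, hHBy, hHBx, hHBw, hHEy, hHEx, hHEw. Columns: eL, eC, bL, bC.
{fTBy, fTBx, fTBw} → row (5,-1) (-2,-4) (-3,3) (-3,3)
{fTEy, fTEx, fTEw} → row (5,-1) (-2,-4) (2,6) (2,6)
{fHBy, fHEy} → row (3,2) (3,2) (4,0) (4,0)
{fHBx, fHEx} → row (1,6) (1,6) (4,0) (4,0)
{fHBw, fHEw} → row (0,-3) (0,-3) (4,0) (4,0)
{gTBy, gTBx, gTBw, gTEy, gTEx, gTEw, gHBy, gHBx, gHBw, gHEy, gHEx, gHEw} → row (5,0) (5,0) (5,0) (5,0)
{hTBy, hTBx, hTBw, hTEy, hTEx, hTEw, hHBy, hHBx, hHBw, hHEy, hHEx, hHEw} → row (0,6) (0,6) (0,6) (0,6)
That's 7 distinct rows out of 36 strategies.

7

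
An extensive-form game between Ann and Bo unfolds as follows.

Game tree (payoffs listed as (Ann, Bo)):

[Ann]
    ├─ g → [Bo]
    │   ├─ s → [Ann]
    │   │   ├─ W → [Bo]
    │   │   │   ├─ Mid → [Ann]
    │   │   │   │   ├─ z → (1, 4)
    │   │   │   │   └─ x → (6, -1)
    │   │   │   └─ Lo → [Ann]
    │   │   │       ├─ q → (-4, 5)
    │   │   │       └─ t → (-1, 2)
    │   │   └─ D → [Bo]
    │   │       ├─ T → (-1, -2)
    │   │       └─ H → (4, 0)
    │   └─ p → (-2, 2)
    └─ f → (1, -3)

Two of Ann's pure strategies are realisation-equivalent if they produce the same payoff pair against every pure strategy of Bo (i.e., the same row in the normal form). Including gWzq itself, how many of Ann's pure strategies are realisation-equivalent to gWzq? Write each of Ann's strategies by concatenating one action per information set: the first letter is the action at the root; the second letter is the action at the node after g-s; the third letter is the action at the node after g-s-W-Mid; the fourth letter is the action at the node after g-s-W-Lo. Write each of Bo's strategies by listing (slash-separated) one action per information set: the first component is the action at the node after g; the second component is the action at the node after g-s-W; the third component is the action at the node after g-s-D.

Row for gWzq (columns s/Mid/T, s/Mid/H, s/Lo/T, s/Lo/H, p/Mid/T, p/Mid/H, p/Lo/T, p/Lo/H): (1,4) (1,4) (-4,5) (-4,5) (-2,2) (-2,2) (-2,2) (-2,2).
Every one of Ann's information sets is on the play path for some reply by Bo when Ann follows gWzq.
Changing the action at any of them therefore changes at least one column, so only gWzq itself gives this row.

1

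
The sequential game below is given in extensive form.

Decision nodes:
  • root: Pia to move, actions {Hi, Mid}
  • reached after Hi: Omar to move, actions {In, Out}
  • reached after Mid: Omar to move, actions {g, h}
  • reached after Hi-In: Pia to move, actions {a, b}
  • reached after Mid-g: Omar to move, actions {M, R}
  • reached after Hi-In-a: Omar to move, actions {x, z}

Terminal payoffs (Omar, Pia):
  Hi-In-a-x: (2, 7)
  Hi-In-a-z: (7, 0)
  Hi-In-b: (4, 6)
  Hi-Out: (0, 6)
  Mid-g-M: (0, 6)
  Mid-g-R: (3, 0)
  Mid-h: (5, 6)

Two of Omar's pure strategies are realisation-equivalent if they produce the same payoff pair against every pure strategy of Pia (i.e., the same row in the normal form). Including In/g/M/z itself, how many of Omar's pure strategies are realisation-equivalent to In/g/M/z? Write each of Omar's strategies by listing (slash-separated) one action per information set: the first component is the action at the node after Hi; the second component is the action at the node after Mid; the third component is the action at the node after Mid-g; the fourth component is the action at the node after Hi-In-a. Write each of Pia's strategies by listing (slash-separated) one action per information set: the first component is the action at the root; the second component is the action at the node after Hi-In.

1

Row for In/g/M/z (columns Hi/a, Hi/b, Mid/a, Mid/b): (7,0) (4,6) (0,6) (0,6).
Every one of Omar's information sets is on the play path for some reply by Pia when Omar follows In/g/M/z.
Changing the action at any of them therefore changes at least one column, so only In/g/M/z itself gives this row.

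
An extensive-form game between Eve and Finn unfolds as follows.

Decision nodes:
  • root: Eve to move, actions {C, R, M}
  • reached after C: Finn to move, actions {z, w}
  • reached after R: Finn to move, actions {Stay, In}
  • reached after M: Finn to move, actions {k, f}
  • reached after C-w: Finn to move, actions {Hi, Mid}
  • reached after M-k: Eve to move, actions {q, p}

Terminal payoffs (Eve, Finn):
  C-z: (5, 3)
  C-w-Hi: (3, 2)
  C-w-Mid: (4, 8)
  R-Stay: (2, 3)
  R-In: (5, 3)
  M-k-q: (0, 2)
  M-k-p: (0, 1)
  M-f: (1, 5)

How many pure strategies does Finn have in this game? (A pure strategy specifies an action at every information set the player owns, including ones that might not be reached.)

16

Finn owns the node after C with actions {z, w} — two choices.
Finn owns the node after R with actions {Stay, In} — two choices.
Finn owns the node after M with actions {k, f} — two choices.
Finn owns the node after C-w with actions {Hi, Mid} — two choices.
A pure strategy fixes one action at each information set independently, so the count is the product 2 × 2 × 2 × 2 = 16.
(For reference, Eve has 6 pure strategies, giving a 16×6 normal-form matrix.)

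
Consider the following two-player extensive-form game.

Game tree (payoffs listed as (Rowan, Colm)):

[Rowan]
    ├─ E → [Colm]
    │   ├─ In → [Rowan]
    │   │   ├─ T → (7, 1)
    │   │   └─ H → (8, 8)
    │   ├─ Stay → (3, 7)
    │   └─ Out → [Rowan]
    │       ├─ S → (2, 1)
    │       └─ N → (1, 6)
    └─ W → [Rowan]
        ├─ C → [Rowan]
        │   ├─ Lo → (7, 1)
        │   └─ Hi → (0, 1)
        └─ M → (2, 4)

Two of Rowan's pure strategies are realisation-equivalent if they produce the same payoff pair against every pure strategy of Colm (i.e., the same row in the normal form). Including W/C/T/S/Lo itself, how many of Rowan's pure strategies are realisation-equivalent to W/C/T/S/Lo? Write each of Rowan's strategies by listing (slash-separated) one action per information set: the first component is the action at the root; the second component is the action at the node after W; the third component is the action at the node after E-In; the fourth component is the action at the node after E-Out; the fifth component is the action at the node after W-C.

Row for W/C/T/S/Lo (columns In, Stay, Out): (7,1) (7,1) (7,1).
Under W/C/T/S/Lo, Rowan's choice at the node after E-In and at the node after E-Out can never be reached regardless of what Colm does, so varying those choices leaves every outcome unchanged.
Holding the reachable choices fixed and varying the unreachable ones freely already gives 2 × 2 = 4 equivalent strategies.
No other strategy reproduces this row, so those 4 are the full class: W/C/T/S/Lo, W/C/T/N/Lo, W/C/H/S/Lo, W/C/H/N/Lo.

4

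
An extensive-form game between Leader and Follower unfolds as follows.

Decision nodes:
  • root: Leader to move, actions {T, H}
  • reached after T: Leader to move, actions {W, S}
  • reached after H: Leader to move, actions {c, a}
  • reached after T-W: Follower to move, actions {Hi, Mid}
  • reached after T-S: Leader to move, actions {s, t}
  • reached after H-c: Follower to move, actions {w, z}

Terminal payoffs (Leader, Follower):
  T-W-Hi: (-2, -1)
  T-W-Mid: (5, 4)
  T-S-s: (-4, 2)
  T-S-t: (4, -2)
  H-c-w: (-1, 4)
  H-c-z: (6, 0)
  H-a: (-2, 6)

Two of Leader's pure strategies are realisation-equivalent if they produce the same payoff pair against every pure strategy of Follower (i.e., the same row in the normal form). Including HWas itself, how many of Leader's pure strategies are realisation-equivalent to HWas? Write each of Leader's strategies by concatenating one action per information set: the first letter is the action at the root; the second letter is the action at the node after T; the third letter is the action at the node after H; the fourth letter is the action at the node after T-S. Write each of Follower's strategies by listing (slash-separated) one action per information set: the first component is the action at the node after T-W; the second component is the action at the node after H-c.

4

Row for HWas (columns Hi/w, Hi/z, Mid/w, Mid/z): (-2,6) (-2,6) (-2,6) (-2,6).
Under HWas, Leader's choice at the node after T and at the node after T-S can never be reached regardless of what Follower does, so varying those choices leaves every outcome unchanged.
Holding the reachable choices fixed and varying the unreachable ones freely already gives 2 × 2 = 4 equivalent strategies.
No other strategy reproduces this row, so those 4 are the full class: HWas, HWat, HSas, HSat.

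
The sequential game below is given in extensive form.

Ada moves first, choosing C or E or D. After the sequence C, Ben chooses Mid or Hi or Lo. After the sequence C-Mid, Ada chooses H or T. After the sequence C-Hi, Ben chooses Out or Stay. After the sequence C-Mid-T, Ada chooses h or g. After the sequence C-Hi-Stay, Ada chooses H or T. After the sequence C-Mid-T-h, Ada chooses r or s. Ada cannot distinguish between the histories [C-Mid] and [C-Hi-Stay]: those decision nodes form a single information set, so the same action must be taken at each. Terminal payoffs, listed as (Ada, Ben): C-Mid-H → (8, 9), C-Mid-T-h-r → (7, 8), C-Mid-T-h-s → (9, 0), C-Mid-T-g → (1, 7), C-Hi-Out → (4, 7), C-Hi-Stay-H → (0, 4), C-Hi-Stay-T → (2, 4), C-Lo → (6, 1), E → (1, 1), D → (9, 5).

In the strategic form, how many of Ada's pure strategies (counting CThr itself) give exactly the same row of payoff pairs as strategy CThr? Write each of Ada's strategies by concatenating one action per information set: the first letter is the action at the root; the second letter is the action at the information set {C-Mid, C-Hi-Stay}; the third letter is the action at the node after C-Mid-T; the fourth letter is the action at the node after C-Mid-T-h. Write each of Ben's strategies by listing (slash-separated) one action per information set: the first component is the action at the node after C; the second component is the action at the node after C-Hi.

1

Row for CThr (columns Mid/Out, Mid/Stay, Hi/Out, Hi/Stay, Lo/Out, Lo/Stay): (7,8) (7,8) (4,7) (2,4) (6,1) (6,1).
Every one of Ada's information sets is on the play path for some reply by Ben when Ada follows CThr.
Changing the action at any of them therefore changes at least one column, so only CThr itself gives this row.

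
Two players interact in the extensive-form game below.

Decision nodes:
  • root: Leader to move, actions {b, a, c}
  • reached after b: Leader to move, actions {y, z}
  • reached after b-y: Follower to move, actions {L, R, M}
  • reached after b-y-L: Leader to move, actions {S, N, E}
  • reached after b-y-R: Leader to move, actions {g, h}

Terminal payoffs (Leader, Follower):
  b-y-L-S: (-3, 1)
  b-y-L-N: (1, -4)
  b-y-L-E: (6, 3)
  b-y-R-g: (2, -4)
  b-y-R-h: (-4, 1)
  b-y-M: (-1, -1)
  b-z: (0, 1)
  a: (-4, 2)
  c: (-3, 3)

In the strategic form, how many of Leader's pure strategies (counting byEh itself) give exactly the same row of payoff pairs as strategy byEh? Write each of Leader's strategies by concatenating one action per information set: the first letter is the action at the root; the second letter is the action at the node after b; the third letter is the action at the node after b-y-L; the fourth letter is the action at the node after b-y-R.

1

Row for byEh (columns L, R, M): (6,3) (-4,1) (-1,-1).
Every one of Leader's information sets is on the play path for some reply by Follower when Leader follows byEh.
Changing the action at any of them therefore changes at least one column, so only byEh itself gives this row.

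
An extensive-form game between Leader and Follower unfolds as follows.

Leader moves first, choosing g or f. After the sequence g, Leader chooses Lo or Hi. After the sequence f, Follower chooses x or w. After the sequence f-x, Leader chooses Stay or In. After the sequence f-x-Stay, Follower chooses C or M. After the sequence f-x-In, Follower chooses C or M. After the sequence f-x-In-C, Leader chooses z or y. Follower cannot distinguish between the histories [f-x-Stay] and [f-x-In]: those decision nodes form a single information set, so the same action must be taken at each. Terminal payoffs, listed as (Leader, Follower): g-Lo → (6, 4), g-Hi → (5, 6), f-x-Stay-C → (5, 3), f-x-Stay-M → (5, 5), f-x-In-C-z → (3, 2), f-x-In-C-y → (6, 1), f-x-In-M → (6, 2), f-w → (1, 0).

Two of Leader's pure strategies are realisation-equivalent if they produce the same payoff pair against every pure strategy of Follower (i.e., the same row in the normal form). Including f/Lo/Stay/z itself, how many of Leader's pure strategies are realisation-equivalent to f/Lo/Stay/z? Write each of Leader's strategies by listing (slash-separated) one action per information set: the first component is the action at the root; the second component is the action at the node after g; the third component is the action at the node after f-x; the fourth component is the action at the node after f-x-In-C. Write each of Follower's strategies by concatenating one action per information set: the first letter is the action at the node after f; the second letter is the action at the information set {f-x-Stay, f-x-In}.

Row for f/Lo/Stay/z (columns xC, xM, wC, wM): (5,3) (5,5) (1,0) (1,0).
Under f/Lo/Stay/z, Leader's choice at the node after g and at the node after f-x-In-C can never be reached regardless of what Follower does, so varying those choices leaves every outcome unchanged.
Holding the reachable choices fixed and varying the unreachable ones freely already gives 2 × 2 = 4 equivalent strategies.
No other strategy reproduces this row, so those 4 are the full class: f/Lo/Stay/z, f/Lo/Stay/y, f/Hi/Stay/z, f/Hi/Stay/y.

4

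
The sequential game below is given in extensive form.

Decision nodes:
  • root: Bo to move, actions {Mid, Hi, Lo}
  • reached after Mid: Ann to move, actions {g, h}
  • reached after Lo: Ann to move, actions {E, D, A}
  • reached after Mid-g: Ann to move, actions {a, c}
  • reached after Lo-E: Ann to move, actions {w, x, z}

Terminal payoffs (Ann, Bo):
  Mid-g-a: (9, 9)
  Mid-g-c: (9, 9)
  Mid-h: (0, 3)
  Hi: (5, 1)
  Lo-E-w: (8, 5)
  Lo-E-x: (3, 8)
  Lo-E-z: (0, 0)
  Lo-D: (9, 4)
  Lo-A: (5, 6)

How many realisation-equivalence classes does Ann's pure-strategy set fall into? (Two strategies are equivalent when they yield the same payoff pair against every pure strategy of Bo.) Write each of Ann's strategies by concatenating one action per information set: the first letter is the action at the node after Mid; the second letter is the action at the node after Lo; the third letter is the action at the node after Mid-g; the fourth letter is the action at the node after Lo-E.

10

Ann has 36 pure strategies: gEaw, gEax, gEaz, gEcw, gEcx, gEcz, gDaw, gDax, gDaz, gDcw, gDcx, gDcz, gAaw, gAax, gAaz, gAcw, gAcx, gAcz, hEaw, hEax, hEaz, hEcw, hEcx, hEcz, hDaw, hDax, hDaz, hDcw, hDcx, hDcz, hAaw, hAax, hAaz, hAcw, hAcx, hAcz. Columns: Mid, Hi, Lo.
{gEaw, gEcw} → row (9,9) (5,1) (8,5)
{gEax, gEcx} → row (9,9) (5,1) (3,8)
{gEaz, gEcz} → row (9,9) (5,1) (0,0)
{gDaw, gDax, gDaz, gDcw, gDcx, gDcz} → row (9,9) (5,1) (9,4)
{gAaw, gAax, gAaz, gAcw, gAcx, gAcz} → row (9,9) (5,1) (5,6)
{hEaw, hEcw} → row (0,3) (5,1) (8,5)
{hEax, hEcx} → row (0,3) (5,1) (3,8)
{hEaz, hEcz} → row (0,3) (5,1) (0,0)
{hDaw, hDax, hDaz, hDcw, hDcx, hDcz} → row (0,3) (5,1) (9,4)
{hAaw, hAax, hAaz, hAcw, hAcx, hAcz} → row (0,3) (5,1) (5,6)
That's 10 distinct rows out of 36 strategies.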